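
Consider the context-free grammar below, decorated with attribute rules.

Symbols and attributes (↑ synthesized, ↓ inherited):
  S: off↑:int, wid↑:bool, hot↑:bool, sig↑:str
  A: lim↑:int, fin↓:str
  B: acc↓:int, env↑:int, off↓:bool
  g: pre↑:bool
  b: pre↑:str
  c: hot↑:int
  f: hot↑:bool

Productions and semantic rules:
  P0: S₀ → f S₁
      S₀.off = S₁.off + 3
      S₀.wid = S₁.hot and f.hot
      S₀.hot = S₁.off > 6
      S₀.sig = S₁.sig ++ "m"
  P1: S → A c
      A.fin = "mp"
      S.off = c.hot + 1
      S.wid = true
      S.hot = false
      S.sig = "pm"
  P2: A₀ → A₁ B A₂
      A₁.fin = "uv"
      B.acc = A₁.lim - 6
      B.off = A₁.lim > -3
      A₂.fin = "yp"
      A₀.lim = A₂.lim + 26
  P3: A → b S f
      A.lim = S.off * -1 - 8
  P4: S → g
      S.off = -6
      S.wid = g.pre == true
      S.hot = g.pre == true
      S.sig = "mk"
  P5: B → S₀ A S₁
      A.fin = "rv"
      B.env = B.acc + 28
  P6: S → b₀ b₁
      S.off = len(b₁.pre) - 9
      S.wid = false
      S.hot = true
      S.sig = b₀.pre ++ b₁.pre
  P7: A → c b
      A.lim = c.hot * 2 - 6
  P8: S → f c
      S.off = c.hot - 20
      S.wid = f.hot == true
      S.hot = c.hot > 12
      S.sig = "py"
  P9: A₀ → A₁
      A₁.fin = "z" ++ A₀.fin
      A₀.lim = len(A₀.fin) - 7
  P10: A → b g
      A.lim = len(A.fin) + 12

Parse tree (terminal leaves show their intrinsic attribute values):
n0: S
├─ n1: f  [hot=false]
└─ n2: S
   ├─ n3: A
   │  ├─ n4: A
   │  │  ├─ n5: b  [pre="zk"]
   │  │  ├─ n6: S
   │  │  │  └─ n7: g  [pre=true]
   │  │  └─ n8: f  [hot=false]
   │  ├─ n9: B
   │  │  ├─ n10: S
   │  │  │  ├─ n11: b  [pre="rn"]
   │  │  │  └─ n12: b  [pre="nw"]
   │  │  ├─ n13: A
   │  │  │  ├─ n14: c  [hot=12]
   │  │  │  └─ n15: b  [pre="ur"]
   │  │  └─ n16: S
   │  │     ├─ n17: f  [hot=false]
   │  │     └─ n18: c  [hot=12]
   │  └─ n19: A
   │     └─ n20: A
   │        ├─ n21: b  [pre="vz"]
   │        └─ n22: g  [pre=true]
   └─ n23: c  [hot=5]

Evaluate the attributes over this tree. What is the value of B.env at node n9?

1. n1.hot = false  [terminal]
2. n3.fin = "mp"  ["mp"]
3. n4.fin = "uv"  ["uv"]
4. n5.pre = "zk"  [terminal]
5. n7.pre = true  [terminal]
6. n6.off = -6  [-6]
7. n6.wid = true  [g.pre == true]
8. n6.hot = true  [g.pre == true]
9. n6.sig = "mk"  ["mk"]
10. n8.hot = false  [terminal]
11. n4.lim = -2  [S.off * -1 - 8]
12. n9.acc = -8  [A₁.lim - 6]
13. n9.off = true  [A₁.lim > -3]
14. n11.pre = "rn"  [terminal]
15. n12.pre = "nw"  [terminal]
16. n10.off = -7  [len(b₁.pre) - 9]
17. n10.wid = false  [false]
18. n10.hot = true  [true]
19. n10.sig = "rnnw"  [b₀.pre ++ b₁.pre]
20. n13.fin = "rv"  ["rv"]
21. n14.hot = 12  [terminal]
22. n15.pre = "ur"  [terminal]
23. n13.lim = 18  [c.hot * 2 - 6]
24. n17.hot = false  [terminal]
25. n18.hot = 12  [terminal]
26. n16.off = -8  [c.hot - 20]
27. n16.wid = false  [f.hot == true]
28. n16.hot = false  [c.hot > 12]
29. n16.sig = "py"  ["py"]
30. n9.env = 20  [B.acc + 28]
31. n19.fin = "yp"  ["yp"]
32. n20.fin = "zyp"  ["z" ++ A₀.fin]
33. n21.pre = "vz"  [terminal]
34. n22.pre = true  [terminal]
35. n20.lim = 15  [len(A.fin) + 12]
36. n19.lim = -5  [len(A₀.fin) - 7]
37. n3.lim = 21  [A₂.lim + 26]
38. n23.hot = 5  [terminal]
39. n2.off = 6  [c.hot + 1]
40. n2.wid = true  [true]
41. n2.hot = false  [false]
42. n2.sig = "pm"  ["pm"]
43. n0.off = 9  [S₁.off + 3]
44. n0.wid = false  [S₁.hot and f.hot]
45. n0.hot = false  [S₁.off > 6]
46. n0.sig = "pmm"  [S₁.sig ++ "m"]

20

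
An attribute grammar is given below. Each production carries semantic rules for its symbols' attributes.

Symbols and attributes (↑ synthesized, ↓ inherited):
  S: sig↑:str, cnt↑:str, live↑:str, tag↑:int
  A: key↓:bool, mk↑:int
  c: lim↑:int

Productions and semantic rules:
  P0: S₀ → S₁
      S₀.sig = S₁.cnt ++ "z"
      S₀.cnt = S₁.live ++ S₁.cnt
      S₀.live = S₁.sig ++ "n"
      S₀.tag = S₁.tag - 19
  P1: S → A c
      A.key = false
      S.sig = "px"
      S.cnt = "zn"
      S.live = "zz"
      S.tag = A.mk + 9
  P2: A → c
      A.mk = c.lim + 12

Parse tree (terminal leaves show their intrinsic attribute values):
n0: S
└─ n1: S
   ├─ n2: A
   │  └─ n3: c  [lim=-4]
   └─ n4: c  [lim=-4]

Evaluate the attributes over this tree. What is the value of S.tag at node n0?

1. n2.key = false  [false]
2. n3.lim = -4  [terminal]
3. n2.mk = 8  [c.lim + 12]
4. n4.lim = -4  [terminal]
5. n1.sig = "px"  ["px"]
6. n1.cnt = "zn"  ["zn"]
7. n1.live = "zz"  ["zz"]
8. n1.tag = 17  [A.mk + 9]
9. n0.sig = "znz"  [S₁.cnt ++ "z"]
10. n0.cnt = "zzzn"  [S₁.live ++ S₁.cnt]
11. n0.live = "pxn"  [S₁.sig ++ "n"]
12. n0.tag = -2  [S₁.tag - 19]

-2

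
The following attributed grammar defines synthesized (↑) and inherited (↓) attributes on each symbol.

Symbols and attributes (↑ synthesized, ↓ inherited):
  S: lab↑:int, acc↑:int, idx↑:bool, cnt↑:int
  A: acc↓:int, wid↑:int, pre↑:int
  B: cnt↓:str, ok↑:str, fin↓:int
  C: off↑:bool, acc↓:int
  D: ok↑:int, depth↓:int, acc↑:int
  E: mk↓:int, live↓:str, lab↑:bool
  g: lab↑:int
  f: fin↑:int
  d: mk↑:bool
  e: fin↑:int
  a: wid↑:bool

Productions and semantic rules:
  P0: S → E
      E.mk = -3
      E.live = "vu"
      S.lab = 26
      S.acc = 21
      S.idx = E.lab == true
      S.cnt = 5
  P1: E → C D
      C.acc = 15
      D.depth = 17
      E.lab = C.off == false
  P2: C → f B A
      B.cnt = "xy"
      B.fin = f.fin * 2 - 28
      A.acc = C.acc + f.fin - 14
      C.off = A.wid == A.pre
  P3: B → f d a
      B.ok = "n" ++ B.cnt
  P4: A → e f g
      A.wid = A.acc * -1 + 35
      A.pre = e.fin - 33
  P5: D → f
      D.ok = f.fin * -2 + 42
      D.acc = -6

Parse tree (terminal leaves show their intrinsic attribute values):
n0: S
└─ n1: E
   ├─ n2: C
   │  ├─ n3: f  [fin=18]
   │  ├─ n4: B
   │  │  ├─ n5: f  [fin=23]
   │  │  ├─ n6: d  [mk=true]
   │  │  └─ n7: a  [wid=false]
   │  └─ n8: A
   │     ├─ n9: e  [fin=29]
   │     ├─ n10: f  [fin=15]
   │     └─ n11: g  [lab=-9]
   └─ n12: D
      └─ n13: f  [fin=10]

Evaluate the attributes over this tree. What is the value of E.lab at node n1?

1. n1.mk = -3  [-3]
2. n1.live = "vu"  ["vu"]
3. n2.acc = 15  [15]
4. n3.fin = 18  [terminal]
5. n4.cnt = "xy"  ["xy"]
6. n4.fin = 8  [f.fin * 2 - 28]
7. n5.fin = 23  [terminal]
8. n6.mk = true  [terminal]
9. n7.wid = false  [terminal]
10. n4.ok = "nxy"  ["n" ++ B.cnt]
11. n8.acc = 19  [C.acc + f.fin - 14]
12. n9.fin = 29  [terminal]
13. n10.fin = 15  [terminal]
14. n11.lab = -9  [terminal]
15. n8.wid = 16  [A.acc * -1 + 35]
16. n8.pre = -4  [e.fin - 33]
17. n2.off = false  [A.wid == A.pre]
18. n12.depth = 17  [17]
19. n13.fin = 10  [terminal]
20. n12.ok = 22  [f.fin * -2 + 42]
21. n12.acc = -6  [-6]
22. n1.lab = true  [C.off == false]
23. n0.lab = 26  [26]
24. n0.acc = 21  [21]
25. n0.idx = true  [E.lab == true]
26. n0.cnt = 5  [5]

true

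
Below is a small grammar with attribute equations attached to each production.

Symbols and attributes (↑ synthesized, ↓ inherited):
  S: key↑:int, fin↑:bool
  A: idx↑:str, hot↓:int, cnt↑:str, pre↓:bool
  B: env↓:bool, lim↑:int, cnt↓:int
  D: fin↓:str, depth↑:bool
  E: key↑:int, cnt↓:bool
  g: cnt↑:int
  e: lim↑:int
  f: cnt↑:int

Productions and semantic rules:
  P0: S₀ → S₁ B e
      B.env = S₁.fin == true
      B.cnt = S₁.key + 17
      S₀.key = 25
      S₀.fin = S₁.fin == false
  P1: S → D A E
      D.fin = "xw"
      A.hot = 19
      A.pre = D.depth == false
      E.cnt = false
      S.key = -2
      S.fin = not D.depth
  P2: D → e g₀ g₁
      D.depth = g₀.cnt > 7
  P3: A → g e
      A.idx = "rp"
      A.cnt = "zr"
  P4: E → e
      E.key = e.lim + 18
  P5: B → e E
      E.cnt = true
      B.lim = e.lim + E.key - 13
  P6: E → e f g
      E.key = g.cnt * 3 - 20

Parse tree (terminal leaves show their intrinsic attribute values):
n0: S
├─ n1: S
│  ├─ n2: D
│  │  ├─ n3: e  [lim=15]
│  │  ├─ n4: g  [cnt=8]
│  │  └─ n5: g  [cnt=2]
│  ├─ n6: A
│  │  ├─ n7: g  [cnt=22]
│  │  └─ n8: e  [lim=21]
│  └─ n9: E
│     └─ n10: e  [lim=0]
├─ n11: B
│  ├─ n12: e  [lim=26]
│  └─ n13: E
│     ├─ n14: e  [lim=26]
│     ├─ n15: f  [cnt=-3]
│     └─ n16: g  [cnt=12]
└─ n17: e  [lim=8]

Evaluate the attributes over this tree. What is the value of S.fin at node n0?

1. n2.fin = "xw"  ["xw"]
2. n3.lim = 15  [terminal]
3. n4.cnt = 8  [terminal]
4. n5.cnt = 2  [terminal]
5. n2.depth = true  [g₀.cnt > 7]
6. n6.hot = 19  [19]
7. n6.pre = false  [D.depth == false]
8. n7.cnt = 22  [terminal]
9. n8.lim = 21  [terminal]
10. n6.idx = "rp"  ["rp"]
11. n6.cnt = "zr"  ["zr"]
12. n9.cnt = false  [false]
13. n10.lim = 0  [terminal]
14. n9.key = 18  [e.lim + 18]
15. n1.key = -2  [-2]
16. n1.fin = false  [not D.depth]
17. n11.env = false  [S₁.fin == true]
18. n11.cnt = 15  [S₁.key + 17]
19. n12.lim = 26  [terminal]
20. n13.cnt = true  [true]
21. n14.lim = 26  [terminal]
22. n15.cnt = -3  [terminal]
23. n16.cnt = 12  [terminal]
24. n13.key = 16  [g.cnt * 3 - 20]
25. n11.lim = 29  [e.lim + E.key - 13]
26. n17.lim = 8  [terminal]
27. n0.key = 25  [25]
28. n0.fin = true  [S₁.fin == false]

true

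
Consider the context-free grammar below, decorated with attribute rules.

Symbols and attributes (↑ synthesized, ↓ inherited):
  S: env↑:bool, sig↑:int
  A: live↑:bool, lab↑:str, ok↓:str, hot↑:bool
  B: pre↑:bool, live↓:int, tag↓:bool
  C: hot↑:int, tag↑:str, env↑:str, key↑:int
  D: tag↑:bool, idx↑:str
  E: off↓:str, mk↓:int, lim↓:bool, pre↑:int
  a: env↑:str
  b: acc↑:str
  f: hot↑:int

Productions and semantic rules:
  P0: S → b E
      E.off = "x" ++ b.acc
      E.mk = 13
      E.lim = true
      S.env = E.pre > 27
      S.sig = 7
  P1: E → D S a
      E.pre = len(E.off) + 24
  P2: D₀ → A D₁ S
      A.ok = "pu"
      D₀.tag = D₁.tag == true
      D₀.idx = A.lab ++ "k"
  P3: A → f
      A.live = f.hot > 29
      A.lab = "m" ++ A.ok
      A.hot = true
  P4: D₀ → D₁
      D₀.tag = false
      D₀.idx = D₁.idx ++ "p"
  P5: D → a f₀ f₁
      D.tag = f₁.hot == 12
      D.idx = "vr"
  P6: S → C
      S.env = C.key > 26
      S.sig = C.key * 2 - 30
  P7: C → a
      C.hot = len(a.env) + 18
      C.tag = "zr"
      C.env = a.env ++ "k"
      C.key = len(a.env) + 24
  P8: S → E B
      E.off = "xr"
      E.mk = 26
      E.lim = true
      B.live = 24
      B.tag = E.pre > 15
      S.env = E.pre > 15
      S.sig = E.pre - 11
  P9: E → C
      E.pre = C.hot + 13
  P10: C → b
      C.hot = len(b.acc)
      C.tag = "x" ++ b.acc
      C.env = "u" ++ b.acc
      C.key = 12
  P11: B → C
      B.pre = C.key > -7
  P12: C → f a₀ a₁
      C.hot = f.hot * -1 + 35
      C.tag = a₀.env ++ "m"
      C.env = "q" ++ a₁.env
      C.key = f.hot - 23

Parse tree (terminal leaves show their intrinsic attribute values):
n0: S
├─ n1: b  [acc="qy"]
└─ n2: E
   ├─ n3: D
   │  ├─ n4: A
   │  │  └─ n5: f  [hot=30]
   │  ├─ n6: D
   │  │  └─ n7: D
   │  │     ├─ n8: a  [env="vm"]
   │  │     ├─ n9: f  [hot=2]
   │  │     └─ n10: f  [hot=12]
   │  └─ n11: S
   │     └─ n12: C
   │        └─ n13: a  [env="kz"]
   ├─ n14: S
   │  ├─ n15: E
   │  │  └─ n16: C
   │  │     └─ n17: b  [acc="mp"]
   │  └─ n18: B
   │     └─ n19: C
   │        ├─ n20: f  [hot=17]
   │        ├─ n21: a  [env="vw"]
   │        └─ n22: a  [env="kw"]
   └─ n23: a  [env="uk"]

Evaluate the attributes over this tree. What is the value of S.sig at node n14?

1. n1.acc = "qy"  [terminal]
2. n2.off = "xqy"  ["x" ++ b.acc]
3. n2.mk = 13  [13]
4. n2.lim = true  [true]
5. n4.ok = "pu"  ["pu"]
6. n5.hot = 30  [terminal]
7. n4.live = true  [f.hot > 29]
8. n4.lab = "mpu"  ["m" ++ A.ok]
9. n4.hot = true  [true]
10. n8.env = "vm"  [terminal]
11. n9.hot = 2  [terminal]
12. n10.hot = 12  [terminal]
13. n7.tag = true  [f₁.hot == 12]
14. n7.idx = "vr"  ["vr"]
15. n6.tag = false  [false]
16. n6.idx = "vrp"  [D₁.idx ++ "p"]
17. n13.env = "kz"  [terminal]
18. n12.hot = 20  [len(a.env) + 18]
19. n12.tag = "zr"  ["zr"]
20. n12.env = "kzk"  [a.env ++ "k"]
21. n12.key = 26  [len(a.env) + 24]
22. n11.env = false  [C.key > 26]
23. n11.sig = 22  [C.key * 2 - 30]
24. n3.tag = false  [D₁.tag == true]
25. n3.idx = "mpuk"  [A.lab ++ "k"]
26. n15.off = "xr"  ["xr"]
27. n15.mk = 26  [26]
28. n15.lim = true  [true]
29. n17.acc = "mp"  [terminal]
30. n16.hot = 2  [len(b.acc)]
31. n16.tag = "xmp"  ["x" ++ b.acc]
32. n16.env = "ump"  ["u" ++ b.acc]
33. n16.key = 12  [12]
34. n15.pre = 15  [C.hot + 13]
35. n18.live = 24  [24]
36. n18.tag = false  [E.pre > 15]
37. n20.hot = 17  [terminal]
38. n21.env = "vw"  [terminal]
39. n22.env = "kw"  [terminal]
40. n19.hot = 18  [f.hot * -1 + 35]
41. n19.tag = "vwm"  [a₀.env ++ "m"]
42. n19.env = "qkw"  ["q" ++ a₁.env]
43. n19.key = -6  [f.hot - 23]
44. n18.pre = true  [C.key > -7]
45. n14.env = false  [E.pre > 15]
46. n14.sig = 4  [E.pre - 11]
47. n23.env = "uk"  [terminal]
48. n2.pre = 27  [len(E.off) + 24]
49. n0.env = false  [E.pre > 27]
50. n0.sig = 7  [7]

4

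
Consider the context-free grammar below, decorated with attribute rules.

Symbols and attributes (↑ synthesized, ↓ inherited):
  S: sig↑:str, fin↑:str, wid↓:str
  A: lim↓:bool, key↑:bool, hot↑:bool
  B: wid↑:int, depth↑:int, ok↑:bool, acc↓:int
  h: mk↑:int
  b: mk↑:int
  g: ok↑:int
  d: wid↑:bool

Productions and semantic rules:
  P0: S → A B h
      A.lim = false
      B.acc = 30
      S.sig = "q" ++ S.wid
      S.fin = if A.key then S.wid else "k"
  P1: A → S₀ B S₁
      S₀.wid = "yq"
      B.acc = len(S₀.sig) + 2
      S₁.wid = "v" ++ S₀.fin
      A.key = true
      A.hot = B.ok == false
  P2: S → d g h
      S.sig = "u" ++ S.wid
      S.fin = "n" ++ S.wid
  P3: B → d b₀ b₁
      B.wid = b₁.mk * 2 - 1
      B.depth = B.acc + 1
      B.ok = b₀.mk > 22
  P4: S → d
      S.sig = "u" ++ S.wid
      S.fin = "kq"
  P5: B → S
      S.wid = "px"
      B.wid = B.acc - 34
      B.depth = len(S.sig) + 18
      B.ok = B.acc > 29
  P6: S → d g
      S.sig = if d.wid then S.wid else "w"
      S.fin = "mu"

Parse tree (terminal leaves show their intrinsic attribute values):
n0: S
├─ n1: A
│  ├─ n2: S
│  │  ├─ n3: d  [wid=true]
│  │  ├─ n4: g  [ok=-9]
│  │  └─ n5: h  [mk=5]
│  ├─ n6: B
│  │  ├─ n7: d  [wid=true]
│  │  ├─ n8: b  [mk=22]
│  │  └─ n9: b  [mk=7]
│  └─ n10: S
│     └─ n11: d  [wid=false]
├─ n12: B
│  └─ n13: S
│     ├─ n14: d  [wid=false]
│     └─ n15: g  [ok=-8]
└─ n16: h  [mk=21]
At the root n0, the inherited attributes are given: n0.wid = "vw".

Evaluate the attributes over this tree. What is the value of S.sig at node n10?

"uvnyq"

1. n0.wid = "vw"  [given at root]
2. n1.lim = false  [false]
3. n2.wid = "yq"  ["yq"]
4. n3.wid = true  [terminal]
5. n4.ok = -9  [terminal]
6. n5.mk = 5  [terminal]
7. n2.sig = "uyq"  ["u" ++ S.wid]
8. n2.fin = "nyq"  ["n" ++ S.wid]
9. n6.acc = 5  [len(S₀.sig) + 2]
10. n7.wid = true  [terminal]
11. n8.mk = 22  [terminal]
12. n9.mk = 7  [terminal]
13. n6.wid = 13  [b₁.mk * 2 - 1]
14. n6.depth = 6  [B.acc + 1]
15. n6.ok = false  [b₀.mk > 22]
16. n10.wid = "vnyq"  ["v" ++ S₀.fin]
17. n11.wid = false  [terminal]
18. n10.sig = "uvnyq"  ["u" ++ S.wid]
19. n10.fin = "kq"  ["kq"]
20. n1.key = true  [true]
21. n1.hot = true  [B.ok == false]
22. n12.acc = 30  [30]
23. n13.wid = "px"  ["px"]
24. n14.wid = false  [terminal]
25. n15.ok = -8  [terminal]
26. n13.sig = "w"  [if d.wid then S.wid else "w"]
27. n13.fin = "mu"  ["mu"]
28. n12.wid = -4  [B.acc - 34]
29. n12.depth = 19  [len(S.sig) + 18]
30. n12.ok = true  [B.acc > 29]
31. n16.mk = 21  [terminal]
32. n0.sig = "qvw"  ["q" ++ S.wid]
33. n0.fin = "vw"  [if A.key then S.wid else "k"]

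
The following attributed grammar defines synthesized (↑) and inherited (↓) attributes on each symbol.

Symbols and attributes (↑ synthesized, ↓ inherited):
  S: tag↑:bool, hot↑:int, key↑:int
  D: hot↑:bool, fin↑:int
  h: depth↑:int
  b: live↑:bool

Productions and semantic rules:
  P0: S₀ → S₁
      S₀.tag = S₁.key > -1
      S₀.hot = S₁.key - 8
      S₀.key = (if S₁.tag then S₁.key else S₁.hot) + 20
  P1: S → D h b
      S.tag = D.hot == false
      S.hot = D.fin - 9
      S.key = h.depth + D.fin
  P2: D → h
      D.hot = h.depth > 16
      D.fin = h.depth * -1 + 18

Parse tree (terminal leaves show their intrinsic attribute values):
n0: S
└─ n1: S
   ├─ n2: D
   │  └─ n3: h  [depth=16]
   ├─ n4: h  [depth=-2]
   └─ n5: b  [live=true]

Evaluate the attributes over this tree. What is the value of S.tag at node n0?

1. n3.depth = 16  [terminal]
2. n2.hot = false  [h.depth > 16]
3. n2.fin = 2  [h.depth * -1 + 18]
4. n4.depth = -2  [terminal]
5. n5.live = true  [terminal]
6. n1.tag = true  [D.hot == false]
7. n1.hot = -7  [D.fin - 9]
8. n1.key = 0  [h.depth + D.fin]
9. n0.tag = true  [S₁.key > -1]
10. n0.hot = -8  [S₁.key - 8]
11. n0.key = 20  [(if S₁.tag then S₁.key else S₁.hot) + 20]

true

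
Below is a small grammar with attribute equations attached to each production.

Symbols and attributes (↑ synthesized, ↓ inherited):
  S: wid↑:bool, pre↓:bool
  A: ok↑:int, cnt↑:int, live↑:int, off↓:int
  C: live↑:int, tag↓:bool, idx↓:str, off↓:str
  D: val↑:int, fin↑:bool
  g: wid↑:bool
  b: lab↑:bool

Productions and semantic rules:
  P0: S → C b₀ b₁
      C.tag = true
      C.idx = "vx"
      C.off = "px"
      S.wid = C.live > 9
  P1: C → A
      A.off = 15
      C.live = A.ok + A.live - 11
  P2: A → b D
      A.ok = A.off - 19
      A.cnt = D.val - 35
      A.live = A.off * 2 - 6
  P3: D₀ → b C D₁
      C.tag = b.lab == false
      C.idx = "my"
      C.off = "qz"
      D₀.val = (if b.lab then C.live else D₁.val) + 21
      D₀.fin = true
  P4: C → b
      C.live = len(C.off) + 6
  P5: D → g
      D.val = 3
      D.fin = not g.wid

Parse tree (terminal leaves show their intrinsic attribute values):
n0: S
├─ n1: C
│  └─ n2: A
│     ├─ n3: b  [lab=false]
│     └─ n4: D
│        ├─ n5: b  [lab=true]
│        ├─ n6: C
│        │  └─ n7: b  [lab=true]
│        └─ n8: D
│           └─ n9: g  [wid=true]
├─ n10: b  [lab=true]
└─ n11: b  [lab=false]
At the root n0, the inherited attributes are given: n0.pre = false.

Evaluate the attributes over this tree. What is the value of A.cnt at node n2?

1. n0.pre = false  [given at root]
2. n1.tag = true  [true]
3. n1.idx = "vx"  ["vx"]
4. n1.off = "px"  ["px"]
5. n2.off = 15  [15]
6. n3.lab = false  [terminal]
7. n5.lab = true  [terminal]
8. n6.tag = false  [b.lab == false]
9. n6.idx = "my"  ["my"]
10. n6.off = "qz"  ["qz"]
11. n7.lab = true  [terminal]
12. n6.live = 8  [len(C.off) + 6]
13. n9.wid = true  [terminal]
14. n8.val = 3  [3]
15. n8.fin = false  [not g.wid]
16. n4.val = 29  [(if b.lab then C.live else D₁.val) + 21]
17. n4.fin = true  [true]
18. n2.ok = -4  [A.off - 19]
19. n2.cnt = -6  [D.val - 35]
20. n2.live = 24  [A.off * 2 - 6]
21. n1.live = 9  [A.ok + A.live - 11]
22. n10.lab = true  [terminal]
23. n11.lab = false  [terminal]
24. n0.wid = false  [C.live > 9]

-6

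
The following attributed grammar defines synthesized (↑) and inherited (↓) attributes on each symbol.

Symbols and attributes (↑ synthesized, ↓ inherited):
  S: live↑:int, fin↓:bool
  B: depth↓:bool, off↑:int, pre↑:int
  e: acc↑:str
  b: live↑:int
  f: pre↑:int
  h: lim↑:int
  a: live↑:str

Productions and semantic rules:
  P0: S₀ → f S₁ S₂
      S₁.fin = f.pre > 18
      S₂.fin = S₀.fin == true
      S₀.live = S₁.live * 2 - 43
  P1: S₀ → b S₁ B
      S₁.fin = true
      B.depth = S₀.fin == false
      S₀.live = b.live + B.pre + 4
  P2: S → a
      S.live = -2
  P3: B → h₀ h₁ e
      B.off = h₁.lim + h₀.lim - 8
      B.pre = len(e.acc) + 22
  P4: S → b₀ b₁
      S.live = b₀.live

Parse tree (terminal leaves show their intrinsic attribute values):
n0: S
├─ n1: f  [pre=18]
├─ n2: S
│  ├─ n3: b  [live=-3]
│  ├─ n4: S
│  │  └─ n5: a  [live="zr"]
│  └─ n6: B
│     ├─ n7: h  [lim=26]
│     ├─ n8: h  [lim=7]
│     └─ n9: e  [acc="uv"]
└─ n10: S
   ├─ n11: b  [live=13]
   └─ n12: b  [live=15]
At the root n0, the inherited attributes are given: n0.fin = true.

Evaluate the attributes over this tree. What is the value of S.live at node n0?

1. n0.fin = true  [given at root]
2. n1.pre = 18  [terminal]
3. n2.fin = false  [f.pre > 18]
4. n3.live = -3  [terminal]
5. n4.fin = true  [true]
6. n5.live = "zr"  [terminal]
7. n4.live = -2  [-2]
8. n6.depth = true  [S₀.fin == false]
9. n7.lim = 26  [terminal]
10. n8.lim = 7  [terminal]
11. n9.acc = "uv"  [terminal]
12. n6.off = 25  [h₁.lim + h₀.lim - 8]
13. n6.pre = 24  [len(e.acc) + 22]
14. n2.live = 25  [b.live + B.pre + 4]
15. n10.fin = true  [S₀.fin == true]
16. n11.live = 13  [terminal]
17. n12.live = 15  [terminal]
18. n10.live = 13  [b₀.live]
19. n0.live = 7  [S₁.live * 2 - 43]

7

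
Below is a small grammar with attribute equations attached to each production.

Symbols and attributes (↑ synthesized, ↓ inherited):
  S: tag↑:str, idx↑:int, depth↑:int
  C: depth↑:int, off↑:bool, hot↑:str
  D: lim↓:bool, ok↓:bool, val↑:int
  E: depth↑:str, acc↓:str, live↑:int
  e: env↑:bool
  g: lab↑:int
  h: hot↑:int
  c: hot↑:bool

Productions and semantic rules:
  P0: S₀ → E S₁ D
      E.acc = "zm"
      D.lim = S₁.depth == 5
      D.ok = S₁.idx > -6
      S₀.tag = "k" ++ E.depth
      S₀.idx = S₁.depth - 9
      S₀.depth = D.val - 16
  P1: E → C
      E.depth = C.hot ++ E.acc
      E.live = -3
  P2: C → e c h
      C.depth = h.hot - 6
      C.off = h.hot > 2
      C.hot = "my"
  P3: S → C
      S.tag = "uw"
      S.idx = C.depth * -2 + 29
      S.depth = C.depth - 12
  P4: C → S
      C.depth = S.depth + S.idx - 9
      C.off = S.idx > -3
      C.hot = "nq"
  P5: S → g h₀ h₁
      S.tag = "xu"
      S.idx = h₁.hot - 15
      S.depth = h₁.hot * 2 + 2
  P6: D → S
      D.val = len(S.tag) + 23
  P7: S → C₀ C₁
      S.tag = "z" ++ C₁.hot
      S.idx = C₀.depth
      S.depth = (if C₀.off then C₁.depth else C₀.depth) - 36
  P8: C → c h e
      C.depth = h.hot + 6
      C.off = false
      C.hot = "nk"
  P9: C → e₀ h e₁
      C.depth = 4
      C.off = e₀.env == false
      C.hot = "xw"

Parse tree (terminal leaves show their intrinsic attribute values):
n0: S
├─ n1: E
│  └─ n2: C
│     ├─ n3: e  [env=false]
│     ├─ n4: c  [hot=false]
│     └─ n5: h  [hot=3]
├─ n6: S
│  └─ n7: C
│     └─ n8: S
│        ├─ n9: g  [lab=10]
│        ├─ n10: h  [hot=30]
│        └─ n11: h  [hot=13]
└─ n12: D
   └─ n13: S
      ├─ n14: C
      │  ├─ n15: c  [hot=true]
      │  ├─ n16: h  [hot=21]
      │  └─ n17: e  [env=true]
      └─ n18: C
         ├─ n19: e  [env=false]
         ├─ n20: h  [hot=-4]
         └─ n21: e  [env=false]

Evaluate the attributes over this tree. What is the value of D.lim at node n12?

1. n1.acc = "zm"  ["zm"]
2. n3.env = false  [terminal]
3. n4.hot = false  [terminal]
4. n5.hot = 3  [terminal]
5. n2.depth = -3  [h.hot - 6]
6. n2.off = true  [h.hot > 2]
7. n2.hot = "my"  ["my"]
8. n1.depth = "myzm"  [C.hot ++ E.acc]
9. n1.live = -3  [-3]
10. n9.lab = 10  [terminal]
11. n10.hot = 30  [terminal]
12. n11.hot = 13  [terminal]
13. n8.tag = "xu"  ["xu"]
14. n8.idx = -2  [h₁.hot - 15]
15. n8.depth = 28  [h₁.hot * 2 + 2]
16. n7.depth = 17  [S.depth + S.idx - 9]
17. n7.off = true  [S.idx > -3]
18. n7.hot = "nq"  ["nq"]
19. n6.tag = "uw"  ["uw"]
20. n6.idx = -5  [C.depth * -2 + 29]
21. n6.depth = 5  [C.depth - 12]
22. n12.lim = true  [S₁.depth == 5]
23. n12.ok = true  [S₁.idx > -6]
24. n15.hot = true  [terminal]
25. n16.hot = 21  [terminal]
26. n17.env = true  [terminal]
27. n14.depth = 27  [h.hot + 6]
28. n14.off = false  [false]
29. n14.hot = "nk"  ["nk"]
30. n19.env = false  [terminal]
31. n20.hot = -4  [terminal]
32. n21.env = false  [terminal]
33. n18.depth = 4  [4]
34. n18.off = true  [e₀.env == false]
35. n18.hot = "xw"  ["xw"]
36. n13.tag = "zxw"  ["z" ++ C₁.hot]
37. n13.idx = 27  [C₀.depth]
38. n13.depth = -9  [(if C₀.off then C₁.depth else C₀.depth) - 36]
39. n12.val = 26  [len(S.tag) + 23]
40. n0.tag = "kmyzm"  ["k" ++ E.depth]
41. n0.idx = -4  [S₁.depth - 9]
42. n0.depth = 10  [D.val - 16]

true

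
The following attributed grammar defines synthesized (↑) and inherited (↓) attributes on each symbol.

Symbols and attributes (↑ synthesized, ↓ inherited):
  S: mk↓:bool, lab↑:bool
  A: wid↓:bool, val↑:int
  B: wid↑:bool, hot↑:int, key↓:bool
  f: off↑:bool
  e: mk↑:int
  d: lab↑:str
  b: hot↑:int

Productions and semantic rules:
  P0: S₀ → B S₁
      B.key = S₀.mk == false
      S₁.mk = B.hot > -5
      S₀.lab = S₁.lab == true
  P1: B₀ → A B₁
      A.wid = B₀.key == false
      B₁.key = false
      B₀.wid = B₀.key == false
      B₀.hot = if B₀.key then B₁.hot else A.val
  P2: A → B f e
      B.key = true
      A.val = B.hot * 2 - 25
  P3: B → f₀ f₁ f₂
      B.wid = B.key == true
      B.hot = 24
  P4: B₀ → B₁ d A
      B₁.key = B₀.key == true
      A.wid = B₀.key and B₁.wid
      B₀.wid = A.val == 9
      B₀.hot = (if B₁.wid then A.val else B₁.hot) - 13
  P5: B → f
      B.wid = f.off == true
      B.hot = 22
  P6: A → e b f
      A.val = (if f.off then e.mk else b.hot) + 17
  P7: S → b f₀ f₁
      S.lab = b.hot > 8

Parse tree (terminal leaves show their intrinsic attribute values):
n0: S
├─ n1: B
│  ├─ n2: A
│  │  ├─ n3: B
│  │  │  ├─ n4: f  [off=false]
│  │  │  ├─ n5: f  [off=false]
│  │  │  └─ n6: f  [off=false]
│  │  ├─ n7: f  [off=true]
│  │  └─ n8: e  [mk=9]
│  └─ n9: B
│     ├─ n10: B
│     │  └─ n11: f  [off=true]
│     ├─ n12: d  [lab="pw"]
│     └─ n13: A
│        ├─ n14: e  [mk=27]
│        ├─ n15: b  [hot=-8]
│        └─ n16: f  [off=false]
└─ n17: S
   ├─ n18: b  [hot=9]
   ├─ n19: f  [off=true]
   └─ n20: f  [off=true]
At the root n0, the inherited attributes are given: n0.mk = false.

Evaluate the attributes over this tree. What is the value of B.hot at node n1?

1. n0.mk = false  [given at root]
2. n1.key = true  [S₀.mk == false]
3. n2.wid = false  [B₀.key == false]
4. n3.key = true  [true]
5. n4.off = false  [terminal]
6. n5.off = false  [terminal]
7. n6.off = false  [terminal]
8. n3.wid = true  [B.key == true]
9. n3.hot = 24  [24]
10. n7.off = true  [terminal]
11. n8.mk = 9  [terminal]
12. n2.val = 23  [B.hot * 2 - 25]
13. n9.key = false  [false]
14. n10.key = false  [B₀.key == true]
15. n11.off = true  [terminal]
16. n10.wid = true  [f.off == true]
17. n10.hot = 22  [22]
18. n12.lab = "pw"  [terminal]
19. n13.wid = false  [B₀.key and B₁.wid]
20. n14.mk = 27  [terminal]
21. n15.hot = -8  [terminal]
22. n16.off = false  [terminal]
23. n13.val = 9  [(if f.off then e.mk else b.hot) + 17]
24. n9.wid = true  [A.val == 9]
25. n9.hot = -4  [(if B₁.wid then A.val else B₁.hot) - 13]
26. n1.wid = false  [B₀.key == false]
27. n1.hot = -4  [if B₀.key then B₁.hot else A.val]
28. n17.mk = true  [B.hot > -5]
29. n18.hot = 9  [terminal]
30. n19.off = true  [terminal]
31. n20.off = true  [terminal]
32. n17.lab = true  [b.hot > 8]
33. n0.lab = true  [S₁.lab == true]

-4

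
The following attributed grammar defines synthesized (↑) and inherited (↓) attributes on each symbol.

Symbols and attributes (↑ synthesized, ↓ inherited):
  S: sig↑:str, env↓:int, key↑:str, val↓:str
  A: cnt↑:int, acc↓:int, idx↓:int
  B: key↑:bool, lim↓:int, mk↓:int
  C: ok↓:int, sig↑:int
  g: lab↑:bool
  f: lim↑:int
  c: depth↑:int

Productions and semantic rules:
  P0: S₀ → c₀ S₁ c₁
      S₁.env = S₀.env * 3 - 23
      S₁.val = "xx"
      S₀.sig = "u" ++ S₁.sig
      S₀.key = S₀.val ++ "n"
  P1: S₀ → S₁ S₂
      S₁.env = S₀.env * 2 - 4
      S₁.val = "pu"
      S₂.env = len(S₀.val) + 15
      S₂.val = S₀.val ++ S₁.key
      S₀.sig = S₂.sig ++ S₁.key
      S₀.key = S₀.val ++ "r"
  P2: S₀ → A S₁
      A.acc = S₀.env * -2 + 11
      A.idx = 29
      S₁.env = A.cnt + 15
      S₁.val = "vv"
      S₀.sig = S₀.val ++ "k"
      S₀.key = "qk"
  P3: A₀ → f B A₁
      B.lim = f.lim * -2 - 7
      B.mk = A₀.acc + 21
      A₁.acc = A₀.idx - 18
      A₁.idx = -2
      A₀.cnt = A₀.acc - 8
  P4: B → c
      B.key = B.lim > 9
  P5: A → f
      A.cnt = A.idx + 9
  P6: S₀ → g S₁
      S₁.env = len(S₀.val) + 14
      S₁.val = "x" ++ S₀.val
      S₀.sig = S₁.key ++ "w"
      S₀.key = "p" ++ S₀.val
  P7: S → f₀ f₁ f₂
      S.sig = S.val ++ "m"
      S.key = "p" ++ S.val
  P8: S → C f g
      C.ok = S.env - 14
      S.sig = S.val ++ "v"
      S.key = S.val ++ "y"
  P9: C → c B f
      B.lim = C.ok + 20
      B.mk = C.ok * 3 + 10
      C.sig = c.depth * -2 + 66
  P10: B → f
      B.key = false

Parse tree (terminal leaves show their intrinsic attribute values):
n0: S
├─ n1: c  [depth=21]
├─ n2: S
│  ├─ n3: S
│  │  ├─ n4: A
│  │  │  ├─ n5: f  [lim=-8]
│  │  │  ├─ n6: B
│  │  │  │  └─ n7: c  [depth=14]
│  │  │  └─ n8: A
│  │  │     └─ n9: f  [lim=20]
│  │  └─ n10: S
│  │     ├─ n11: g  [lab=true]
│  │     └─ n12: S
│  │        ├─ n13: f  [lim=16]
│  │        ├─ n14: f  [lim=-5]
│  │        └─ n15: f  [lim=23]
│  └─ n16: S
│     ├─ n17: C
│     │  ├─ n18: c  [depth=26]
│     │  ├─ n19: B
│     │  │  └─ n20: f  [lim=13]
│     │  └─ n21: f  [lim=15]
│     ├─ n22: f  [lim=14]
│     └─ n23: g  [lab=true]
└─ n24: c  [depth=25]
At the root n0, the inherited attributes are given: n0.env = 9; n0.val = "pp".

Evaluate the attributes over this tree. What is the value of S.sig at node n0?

1. n0.env = 9  [given at root]
2. n0.val = "pp"  [given at root]
3. n1.depth = 21  [terminal]
4. n2.env = 4  [S₀.env * 3 - 23]
5. n2.val = "xx"  ["xx"]
6. n3.env = 4  [S₀.env * 2 - 4]
7. n3.val = "pu"  ["pu"]
8. n4.acc = 3  [S₀.env * -2 + 11]
9. n4.idx = 29  [29]
10. n5.lim = -8  [terminal]
11. n6.lim = 9  [f.lim * -2 - 7]
12. n6.mk = 24  [A₀.acc + 21]
13. n7.depth = 14  [terminal]
14. n6.key = false  [B.lim > 9]
15. n8.acc = 11  [A₀.idx - 18]
16. n8.idx = -2  [-2]
17. n9.lim = 20  [terminal]
18. n8.cnt = 7  [A.idx + 9]
19. n4.cnt = -5  [A₀.acc - 8]
20. n10.env = 10  [A.cnt + 15]
21. n10.val = "vv"  ["vv"]
22. n11.lab = true  [terminal]
23. n12.env = 16  [len(S₀.val) + 14]
24. n12.val = "xvv"  ["x" ++ S₀.val]
25. n13.lim = 16  [terminal]
26. n14.lim = -5  [terminal]
27. n15.lim = 23  [terminal]
28. n12.sig = "xvvm"  [S.val ++ "m"]
29. n12.key = "pxvv"  ["p" ++ S.val]
30. n10.sig = "pxvvw"  [S₁.key ++ "w"]
31. n10.key = "pvv"  ["p" ++ S₀.val]
32. n3.sig = "puk"  [S₀.val ++ "k"]
33. n3.key = "qk"  ["qk"]
34. n16.env = 17  [len(S₀.val) + 15]
35. n16.val = "xxqk"  [S₀.val ++ S₁.key]
36. n17.ok = 3  [S.env - 14]
37. n18.depth = 26  [terminal]
38. n19.lim = 23  [C.ok + 20]
39. n19.mk = 19  [C.ok * 3 + 10]
40. n20.lim = 13  [terminal]
41. n19.key = false  [false]
42. n21.lim = 15  [terminal]
43. n17.sig = 14  [c.depth * -2 + 66]
44. n22.lim = 14  [terminal]
45. n23.lab = true  [terminal]
46. n16.sig = "xxqkv"  [S.val ++ "v"]
47. n16.key = "xxqky"  [S.val ++ "y"]
48. n2.sig = "xxqkvqk"  [S₂.sig ++ S₁.key]
49. n2.key = "xxr"  [S₀.val ++ "r"]
50. n24.depth = 25  [terminal]
51. n0.sig = "uxxqkvqk"  ["u" ++ S₁.sig]
52. n0.key = "ppn"  [S₀.val ++ "n"]

"uxxqkvqk"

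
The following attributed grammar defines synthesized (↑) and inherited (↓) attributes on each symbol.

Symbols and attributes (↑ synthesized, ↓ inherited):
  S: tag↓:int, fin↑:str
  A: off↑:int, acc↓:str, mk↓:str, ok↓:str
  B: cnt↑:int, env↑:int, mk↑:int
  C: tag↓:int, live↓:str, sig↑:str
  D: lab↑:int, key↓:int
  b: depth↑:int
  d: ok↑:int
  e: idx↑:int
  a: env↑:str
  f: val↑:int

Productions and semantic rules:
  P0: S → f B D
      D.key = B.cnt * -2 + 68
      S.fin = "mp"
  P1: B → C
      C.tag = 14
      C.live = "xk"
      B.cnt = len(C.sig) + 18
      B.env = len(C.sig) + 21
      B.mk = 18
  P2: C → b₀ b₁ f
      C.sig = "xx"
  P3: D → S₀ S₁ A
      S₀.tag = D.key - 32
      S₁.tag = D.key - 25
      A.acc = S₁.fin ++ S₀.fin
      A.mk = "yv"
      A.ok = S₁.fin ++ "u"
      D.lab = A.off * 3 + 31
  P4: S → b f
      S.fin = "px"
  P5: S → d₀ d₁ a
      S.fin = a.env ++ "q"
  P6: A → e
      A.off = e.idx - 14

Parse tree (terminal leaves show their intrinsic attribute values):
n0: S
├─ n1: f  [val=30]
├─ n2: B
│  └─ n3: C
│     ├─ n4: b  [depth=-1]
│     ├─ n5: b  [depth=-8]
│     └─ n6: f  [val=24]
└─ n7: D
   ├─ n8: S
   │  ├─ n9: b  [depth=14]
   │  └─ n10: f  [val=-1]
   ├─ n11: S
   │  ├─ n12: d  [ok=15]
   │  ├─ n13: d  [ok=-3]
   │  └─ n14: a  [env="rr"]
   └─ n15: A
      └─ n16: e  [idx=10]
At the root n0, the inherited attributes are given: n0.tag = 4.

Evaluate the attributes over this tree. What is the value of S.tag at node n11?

1. n0.tag = 4  [given at root]
2. n1.val = 30  [terminal]
3. n3.tag = 14  [14]
4. n3.live = "xk"  ["xk"]
5. n4.depth = -1  [terminal]
6. n5.depth = -8  [terminal]
7. n6.val = 24  [terminal]
8. n3.sig = "xx"  ["xx"]
9. n2.cnt = 20  [len(C.sig) + 18]
10. n2.env = 23  [len(C.sig) + 21]
11. n2.mk = 18  [18]
12. n7.key = 28  [B.cnt * -2 + 68]
13. n8.tag = -4  [D.key - 32]
14. n9.depth = 14  [terminal]
15. n10.val = -1  [terminal]
16. n8.fin = "px"  ["px"]
17. n11.tag = 3  [D.key - 25]
18. n12.ok = 15  [terminal]
19. n13.ok = -3  [terminal]
20. n14.env = "rr"  [terminal]
21. n11.fin = "rrq"  [a.env ++ "q"]
22. n15.acc = "rrqpx"  [S₁.fin ++ S₀.fin]
23. n15.mk = "yv"  ["yv"]
24. n15.ok = "rrqu"  [S₁.fin ++ "u"]
25. n16.idx = 10  [terminal]
26. n15.off = -4  [e.idx - 14]
27. n7.lab = 19  [A.off * 3 + 31]
28. n0.fin = "mp"  ["mp"]

3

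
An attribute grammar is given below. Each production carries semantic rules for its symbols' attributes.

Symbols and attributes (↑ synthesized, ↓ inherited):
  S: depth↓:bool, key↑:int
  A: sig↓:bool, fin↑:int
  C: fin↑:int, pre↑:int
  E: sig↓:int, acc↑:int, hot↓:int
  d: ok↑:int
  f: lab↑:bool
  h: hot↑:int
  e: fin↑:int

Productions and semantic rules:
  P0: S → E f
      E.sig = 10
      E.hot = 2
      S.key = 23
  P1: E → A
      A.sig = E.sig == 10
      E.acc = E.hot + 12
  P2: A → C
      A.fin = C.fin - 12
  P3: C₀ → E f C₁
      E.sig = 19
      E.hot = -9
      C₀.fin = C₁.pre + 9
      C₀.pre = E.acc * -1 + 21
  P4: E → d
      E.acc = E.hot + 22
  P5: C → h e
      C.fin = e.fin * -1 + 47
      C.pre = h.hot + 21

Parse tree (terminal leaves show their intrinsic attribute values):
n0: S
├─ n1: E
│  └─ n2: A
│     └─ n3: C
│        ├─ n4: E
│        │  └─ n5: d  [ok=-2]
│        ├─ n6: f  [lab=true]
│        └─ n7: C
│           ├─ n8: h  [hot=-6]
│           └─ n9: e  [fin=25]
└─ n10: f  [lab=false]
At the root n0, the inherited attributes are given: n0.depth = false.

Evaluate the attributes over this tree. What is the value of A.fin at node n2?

12

1. n0.depth = false  [given at root]
2. n1.sig = 10  [10]
3. n1.hot = 2  [2]
4. n2.sig = true  [E.sig == 10]
5. n4.sig = 19  [19]
6. n4.hot = -9  [-9]
7. n5.ok = -2  [terminal]
8. n4.acc = 13  [E.hot + 22]
9. n6.lab = true  [terminal]
10. n8.hot = -6  [terminal]
11. n9.fin = 25  [terminal]
12. n7.fin = 22  [e.fin * -1 + 47]
13. n7.pre = 15  [h.hot + 21]
14. n3.fin = 24  [C₁.pre + 9]
15. n3.pre = 8  [E.acc * -1 + 21]
16. n2.fin = 12  [C.fin - 12]
17. n1.acc = 14  [E.hot + 12]
18. n10.lab = false  [terminal]
19. n0.key = 23  [23]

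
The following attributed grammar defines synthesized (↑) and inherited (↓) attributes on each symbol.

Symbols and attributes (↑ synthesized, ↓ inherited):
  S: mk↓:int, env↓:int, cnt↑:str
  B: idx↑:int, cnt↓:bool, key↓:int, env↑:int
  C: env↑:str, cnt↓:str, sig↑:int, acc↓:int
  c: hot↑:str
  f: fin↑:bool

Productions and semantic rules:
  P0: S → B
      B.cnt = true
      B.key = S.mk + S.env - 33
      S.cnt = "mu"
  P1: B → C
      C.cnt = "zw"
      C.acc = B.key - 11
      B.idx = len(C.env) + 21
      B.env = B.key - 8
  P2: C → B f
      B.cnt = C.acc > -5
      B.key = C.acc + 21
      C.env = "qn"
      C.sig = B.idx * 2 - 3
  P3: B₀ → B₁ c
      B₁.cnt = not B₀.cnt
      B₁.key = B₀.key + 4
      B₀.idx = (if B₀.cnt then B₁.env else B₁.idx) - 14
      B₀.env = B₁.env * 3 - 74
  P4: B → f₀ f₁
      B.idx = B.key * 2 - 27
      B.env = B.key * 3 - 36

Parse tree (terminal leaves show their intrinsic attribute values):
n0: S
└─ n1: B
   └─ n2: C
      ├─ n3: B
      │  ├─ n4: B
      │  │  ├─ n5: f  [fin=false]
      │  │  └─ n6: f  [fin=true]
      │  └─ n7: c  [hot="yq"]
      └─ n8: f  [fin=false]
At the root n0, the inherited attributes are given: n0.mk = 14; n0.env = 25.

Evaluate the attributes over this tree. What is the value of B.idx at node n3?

-1

1. n0.mk = 14  [given at root]
2. n0.env = 25  [given at root]
3. n1.cnt = true  [true]
4. n1.key = 6  [S.mk + S.env - 33]
5. n2.cnt = "zw"  ["zw"]
6. n2.acc = -5  [B.key - 11]
7. n3.cnt = false  [C.acc > -5]
8. n3.key = 16  [C.acc + 21]
9. n4.cnt = true  [not B₀.cnt]
10. n4.key = 20  [B₀.key + 4]
11. n5.fin = false  [terminal]
12. n6.fin = true  [terminal]
13. n4.idx = 13  [B.key * 2 - 27]
14. n4.env = 24  [B.key * 3 - 36]
15. n7.hot = "yq"  [terminal]
16. n3.idx = -1  [(if B₀.cnt then B₁.env else B₁.idx) - 14]
17. n3.env = -2  [B₁.env * 3 - 74]
18. n8.fin = false  [terminal]
19. n2.env = "qn"  ["qn"]
20. n2.sig = -5  [B.idx * 2 - 3]
21. n1.idx = 23  [len(C.env) + 21]
22. n1.env = -2  [B.key - 8]
23. n0.cnt = "mu"  ["mu"]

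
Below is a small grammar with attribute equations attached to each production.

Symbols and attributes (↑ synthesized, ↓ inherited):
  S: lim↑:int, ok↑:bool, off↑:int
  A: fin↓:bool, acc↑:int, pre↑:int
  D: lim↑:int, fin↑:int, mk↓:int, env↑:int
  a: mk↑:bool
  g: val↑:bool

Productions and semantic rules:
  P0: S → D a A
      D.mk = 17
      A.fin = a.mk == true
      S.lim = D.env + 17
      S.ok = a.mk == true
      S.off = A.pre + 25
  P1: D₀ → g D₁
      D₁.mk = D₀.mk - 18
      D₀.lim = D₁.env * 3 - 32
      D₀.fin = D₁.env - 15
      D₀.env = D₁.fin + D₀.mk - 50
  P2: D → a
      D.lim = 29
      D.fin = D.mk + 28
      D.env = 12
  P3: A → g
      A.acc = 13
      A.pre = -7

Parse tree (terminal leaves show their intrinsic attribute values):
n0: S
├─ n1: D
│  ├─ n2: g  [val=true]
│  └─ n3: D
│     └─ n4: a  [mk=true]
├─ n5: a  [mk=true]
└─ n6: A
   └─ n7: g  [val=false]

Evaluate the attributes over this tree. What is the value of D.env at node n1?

-6

1. n1.mk = 17  [17]
2. n2.val = true  [terminal]
3. n3.mk = -1  [D₀.mk - 18]
4. n4.mk = true  [terminal]
5. n3.lim = 29  [29]
6. n3.fin = 27  [D.mk + 28]
7. n3.env = 12  [12]
8. n1.lim = 4  [D₁.env * 3 - 32]
9. n1.fin = -3  [D₁.env - 15]
10. n1.env = -6  [D₁.fin + D₀.mk - 50]
11. n5.mk = true  [terminal]
12. n6.fin = true  [a.mk == true]
13. n7.val = false  [terminal]
14. n6.acc = 13  [13]
15. n6.pre = -7  [-7]
16. n0.lim = 11  [D.env + 17]
17. n0.ok = true  [a.mk == true]
18. n0.off = 18  [A.pre + 25]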